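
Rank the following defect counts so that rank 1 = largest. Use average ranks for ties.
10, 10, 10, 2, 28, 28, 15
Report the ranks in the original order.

Sorted (descending): 28, 28, 15, 10, 10, 10, 2
The 2 values of 28 occupy positions 1–2 → average rank (1+2)/2 = 1.5.
The 3 values of 10 occupy positions 4–6 → average rank 5.

5, 5, 5, 7, 1.5, 1.5, 3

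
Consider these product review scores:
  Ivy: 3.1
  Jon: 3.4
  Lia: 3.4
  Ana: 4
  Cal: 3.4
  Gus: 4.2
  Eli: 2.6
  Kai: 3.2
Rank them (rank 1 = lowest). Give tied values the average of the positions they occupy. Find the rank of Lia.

Sorted (ascending): 2.6, 3.1, 3.2, 3.4, 3.4, 3.4, 4, 4.2
The 3 values of 3.4 occupy positions 4–6 → average rank 5.
Lia has value 3.4 → rank 5.

5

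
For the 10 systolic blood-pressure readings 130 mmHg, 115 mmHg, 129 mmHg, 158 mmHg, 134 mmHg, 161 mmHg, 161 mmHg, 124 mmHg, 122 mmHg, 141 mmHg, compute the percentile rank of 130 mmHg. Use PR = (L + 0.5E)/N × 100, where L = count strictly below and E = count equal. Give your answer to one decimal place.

N = 10.
Strictly below 130: 4. Equal to 130: 1.
PR = (4 + 0.5·1)/10 × 100 = 45.0

45.0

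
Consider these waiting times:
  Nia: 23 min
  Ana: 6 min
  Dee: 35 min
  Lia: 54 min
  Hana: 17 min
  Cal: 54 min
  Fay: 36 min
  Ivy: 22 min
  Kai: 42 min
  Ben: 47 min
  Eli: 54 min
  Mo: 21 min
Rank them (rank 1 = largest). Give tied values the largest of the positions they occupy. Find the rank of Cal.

3

Sorted (descending): 54, 54, 54, 47, 42, 36, 35, 23, 22, 21, 17, 6
The 3 values of 54 occupy positions 1–3 → each gets rank 3.
Cal has value 54 min → rank 3.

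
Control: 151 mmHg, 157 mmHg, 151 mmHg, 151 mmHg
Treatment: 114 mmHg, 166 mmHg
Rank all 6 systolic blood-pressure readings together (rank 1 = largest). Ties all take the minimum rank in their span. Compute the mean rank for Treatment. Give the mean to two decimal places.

Sorted (descending): 166, 157, 151, 151, 151, 114
The 3 values of 151 occupy positions 3–5 → each gets rank 3.
Treatment values → pooled ranks: 114→6, 166→1
Mean rank = (6 + 1) / 2 = 3.50

3.50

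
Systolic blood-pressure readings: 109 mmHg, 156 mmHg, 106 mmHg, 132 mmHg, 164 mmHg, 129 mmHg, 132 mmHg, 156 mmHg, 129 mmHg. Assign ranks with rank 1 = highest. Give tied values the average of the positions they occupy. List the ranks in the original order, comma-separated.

Sorted (descending): 164, 156, 156, 132, 132, 129, 129, 109, 106
The 2 values of 156 occupy positions 2–3 → average rank (2+3)/2 = 2.5.
The 2 values of 132 occupy positions 4–5 → average rank (4+5)/2 = 4.5.
The 2 values of 129 occupy positions 6–7 → average rank (6+7)/2 = 6.5.

8, 2.5, 9, 4.5, 1, 6.5, 4.5, 2.5, 6.5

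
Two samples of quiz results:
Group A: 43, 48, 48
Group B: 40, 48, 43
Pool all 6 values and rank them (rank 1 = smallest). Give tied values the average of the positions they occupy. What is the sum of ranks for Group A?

Sorted (ascending): 40, 43, 43, 48, 48, 48
The 2 values of 43 occupy positions 2–3 → average rank (2+3)/2 = 2.5.
The 3 values of 48 occupy positions 4–6 → average rank 5.
Group A values → pooled ranks: 43→2.5, 48→5, 48→5
Rank sum = 2.5 + 5 + 5 = 12.5

12.5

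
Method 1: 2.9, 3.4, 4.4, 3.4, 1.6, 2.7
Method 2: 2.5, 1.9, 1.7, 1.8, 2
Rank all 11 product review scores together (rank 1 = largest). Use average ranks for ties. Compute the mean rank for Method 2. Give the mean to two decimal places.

8.00

Sorted (descending): 4.4, 3.4, 3.4, 2.9, 2.7, 2.5, 2, 1.9, 1.8, 1.7, 1.6
The 2 values of 3.4 occupy positions 2–3 → average rank (2+3)/2 = 2.5.
Method 2 values → pooled ranks: 2.5→6, 1.9→8, 1.7→10, 1.8→9, 2→7
Mean rank = (6 + 8 + 10 + 9 + 7) / 5 = 8.00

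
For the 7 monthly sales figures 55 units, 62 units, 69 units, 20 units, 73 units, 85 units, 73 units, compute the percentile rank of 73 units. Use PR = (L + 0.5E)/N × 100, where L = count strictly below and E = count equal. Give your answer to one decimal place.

71.4

N = 7.
Strictly below 73: 4. Equal to 73: 2.
PR = (4 + 0.5·2)/7 × 100 = 71.4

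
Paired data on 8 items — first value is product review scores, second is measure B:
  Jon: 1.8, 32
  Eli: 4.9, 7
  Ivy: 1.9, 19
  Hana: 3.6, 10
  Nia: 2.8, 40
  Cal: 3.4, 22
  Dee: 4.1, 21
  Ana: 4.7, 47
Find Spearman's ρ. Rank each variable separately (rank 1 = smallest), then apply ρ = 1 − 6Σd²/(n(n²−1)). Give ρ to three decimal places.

Ranks of variable 1: 1, 8, 2, 5, 3, 4, 6, 7
Ranks of variable 2: 6, 1, 3, 2, 7, 5, 4, 8
d = r₁ − r₂: -5, 7, -1, 3, -4, -1, 2, -1
d²: 25, 49, 1, 9, 16, 1, 4, 1; Σd² = 106
ρ = 1 − 6·106/(8·63) = 1 − 636/504 = -0.262

-0.262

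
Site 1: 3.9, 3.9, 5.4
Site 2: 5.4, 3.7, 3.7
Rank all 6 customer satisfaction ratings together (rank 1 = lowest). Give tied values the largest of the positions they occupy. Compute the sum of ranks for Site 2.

10

Sorted (ascending): 3.7, 3.7, 3.9, 3.9, 5.4, 5.4
The 2 values of 3.7 occupy positions 1–2 → each gets rank 2.
The 2 values of 3.9 occupy positions 3–4 → each gets rank 4.
The 2 values of 5.4 occupy positions 5–6 → each gets rank 6.
Site 2 values → pooled ranks: 5.4→6, 3.7→2, 3.7→2
Rank sum = 6 + 2 + 2 = 10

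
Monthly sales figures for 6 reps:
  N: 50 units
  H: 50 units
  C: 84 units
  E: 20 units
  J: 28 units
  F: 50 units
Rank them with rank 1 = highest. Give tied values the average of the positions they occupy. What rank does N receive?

Sorted (descending): 84, 50, 50, 50, 28, 20
The 3 values of 50 occupy positions 2–4 → average rank 3.
N has value 50 units → rank 3.

3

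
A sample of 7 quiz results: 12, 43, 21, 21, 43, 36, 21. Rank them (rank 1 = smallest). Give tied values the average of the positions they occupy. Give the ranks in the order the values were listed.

1, 6.5, 3, 3, 6.5, 5, 3

Sorted (ascending): 12, 21, 21, 21, 36, 43, 43
The 3 values of 21 occupy positions 2–4 → average rank 3.
The 2 values of 43 occupy positions 6–7 → average rank (6+7)/2 = 6.5.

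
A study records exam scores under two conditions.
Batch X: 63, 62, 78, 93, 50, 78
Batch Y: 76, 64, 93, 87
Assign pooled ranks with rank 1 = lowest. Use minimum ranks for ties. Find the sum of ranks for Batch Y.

26

Sorted (ascending): 50, 62, 63, 64, 76, 78, 78, 87, 93, 93
The 2 values of 78 occupy positions 6–7 → each gets rank 6.
The 2 values of 93 occupy positions 9–10 → each gets rank 9.
Batch Y values → pooled ranks: 76→5, 64→4, 93→9, 87→8
Rank sum = 5 + 4 + 9 + 8 = 26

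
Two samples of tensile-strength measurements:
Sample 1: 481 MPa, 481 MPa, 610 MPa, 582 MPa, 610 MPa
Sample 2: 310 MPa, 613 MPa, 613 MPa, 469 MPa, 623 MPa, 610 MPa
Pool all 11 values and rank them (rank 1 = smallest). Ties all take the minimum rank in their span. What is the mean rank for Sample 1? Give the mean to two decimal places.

4.60

Sorted (ascending): 310, 469, 481, 481, 582, 610, 610, 610, 613, 613, 623
The 2 values of 481 occupy positions 3–4 → each gets rank 3.
The 3 values of 610 occupy positions 6–8 → each gets rank 6.
The 2 values of 613 occupy positions 9–10 → each gets rank 9.
Sample 1 values → pooled ranks: 481→3, 481→3, 610→6, 582→5, 610→6
Mean rank = (3 + 3 + 6 + 5 + 6) / 5 = 4.60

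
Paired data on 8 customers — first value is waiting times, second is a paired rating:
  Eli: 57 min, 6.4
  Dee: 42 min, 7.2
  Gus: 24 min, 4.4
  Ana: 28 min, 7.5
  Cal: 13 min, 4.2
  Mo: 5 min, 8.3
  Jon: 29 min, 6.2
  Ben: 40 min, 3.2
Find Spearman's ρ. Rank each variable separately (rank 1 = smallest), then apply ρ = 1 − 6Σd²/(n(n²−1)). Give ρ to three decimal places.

-0.119

Ranks of variable 1: 8, 7, 3, 4, 2, 1, 5, 6
Ranks of variable 2: 5, 6, 3, 7, 2, 8, 4, 1
d = r₁ − r₂: 3, 1, 0, -3, 0, -7, 1, 5
d²: 9, 1, 0, 9, 0, 49, 1, 25; Σd² = 94
ρ = 1 − 6·94/(8·63) = 1 − 564/504 = -0.119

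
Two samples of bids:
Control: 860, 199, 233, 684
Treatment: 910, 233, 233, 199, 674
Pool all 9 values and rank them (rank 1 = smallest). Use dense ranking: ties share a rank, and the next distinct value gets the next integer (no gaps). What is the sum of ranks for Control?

12

Sorted (ascending): 199, 199, 233, 233, 233, 674, 684, 860, 910
The 2 values of 199 share dense rank 1.
The 3 values of 233 share dense rank 2.
Remaining distinct values take the next consecutive integers.
Control values → pooled ranks: 860→5, 199→1, 233→2, 684→4
Rank sum = 5 + 1 + 2 + 4 = 12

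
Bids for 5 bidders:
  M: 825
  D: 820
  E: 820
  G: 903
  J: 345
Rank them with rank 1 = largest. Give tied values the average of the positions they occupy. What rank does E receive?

Sorted (descending): 903, 825, 820, 820, 345
The 2 values of 820 occupy positions 3–4 → average rank (3+4)/2 = 3.5.
E has value 820 → rank 3.5.

3.5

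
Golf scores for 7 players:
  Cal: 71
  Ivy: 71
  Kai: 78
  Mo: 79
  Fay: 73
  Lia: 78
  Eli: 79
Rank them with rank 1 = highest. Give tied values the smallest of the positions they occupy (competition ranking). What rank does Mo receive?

Sorted (descending): 79, 79, 78, 78, 73, 71, 71
The 2 values of 79 occupy positions 1–2 → each gets rank 1.
The 2 values of 78 occupy positions 3–4 → each gets rank 3.
The 2 values of 71 occupy positions 6–7 → each gets rank 6.
Mo has value 79 → rank 1.

1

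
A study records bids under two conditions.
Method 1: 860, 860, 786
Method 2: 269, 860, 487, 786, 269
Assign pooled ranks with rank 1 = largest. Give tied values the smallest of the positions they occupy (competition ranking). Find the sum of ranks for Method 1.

6

Sorted (descending): 860, 860, 860, 786, 786, 487, 269, 269
The 3 values of 860 occupy positions 1–3 → each gets rank 1.
The 2 values of 786 occupy positions 4–5 → each gets rank 4.
The 2 values of 269 occupy positions 7–8 → each gets rank 7.
Method 1 values → pooled ranks: 860→1, 860→1, 786→4
Rank sum = 1 + 1 + 4 = 6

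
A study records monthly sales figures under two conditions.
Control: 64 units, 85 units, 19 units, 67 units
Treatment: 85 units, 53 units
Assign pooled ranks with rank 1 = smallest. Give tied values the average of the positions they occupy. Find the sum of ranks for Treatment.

Sorted (ascending): 19, 53, 64, 67, 85, 85
The 2 values of 85 occupy positions 5–6 → average rank (5+6)/2 = 5.5.
Treatment values → pooled ranks: 85→5.5, 53→2
Rank sum = 5.5 + 2 = 7.5

7.5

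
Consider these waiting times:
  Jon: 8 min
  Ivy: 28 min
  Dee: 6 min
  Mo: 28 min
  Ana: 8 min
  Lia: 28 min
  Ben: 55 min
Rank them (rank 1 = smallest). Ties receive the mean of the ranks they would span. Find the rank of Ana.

2.5

Sorted (ascending): 6, 8, 8, 28, 28, 28, 55
The 2 values of 8 occupy positions 2–3 → average rank (2+3)/2 = 2.5.
The 3 values of 28 occupy positions 4–6 → average rank 5.
Ana has value 8 min → rank 2.5.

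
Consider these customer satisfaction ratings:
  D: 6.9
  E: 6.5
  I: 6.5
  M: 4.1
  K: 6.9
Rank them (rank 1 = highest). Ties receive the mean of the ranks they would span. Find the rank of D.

1.5

Sorted (descending): 6.9, 6.9, 6.5, 6.5, 4.1
The 2 values of 6.9 occupy positions 1–2 → average rank (1+2)/2 = 1.5.
The 2 values of 6.5 occupy positions 3–4 → average rank (3+4)/2 = 3.5.
D has value 6.9 → rank 1.5.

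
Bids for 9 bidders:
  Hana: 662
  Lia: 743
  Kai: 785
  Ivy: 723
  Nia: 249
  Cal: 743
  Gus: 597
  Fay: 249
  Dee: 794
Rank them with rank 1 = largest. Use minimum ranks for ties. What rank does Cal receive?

3

Sorted (descending): 794, 785, 743, 743, 723, 662, 597, 249, 249
The 2 values of 743 occupy positions 3–4 → each gets rank 3.
The 2 values of 249 occupy positions 8–9 → each gets rank 8.
Cal has value 743 → rank 3.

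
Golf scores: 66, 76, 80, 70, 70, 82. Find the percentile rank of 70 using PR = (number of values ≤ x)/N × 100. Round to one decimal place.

50.0

N = 6.
Strictly below 70: 1. Equal to 70: 2.
PR = 3/6 × 100 = 50.0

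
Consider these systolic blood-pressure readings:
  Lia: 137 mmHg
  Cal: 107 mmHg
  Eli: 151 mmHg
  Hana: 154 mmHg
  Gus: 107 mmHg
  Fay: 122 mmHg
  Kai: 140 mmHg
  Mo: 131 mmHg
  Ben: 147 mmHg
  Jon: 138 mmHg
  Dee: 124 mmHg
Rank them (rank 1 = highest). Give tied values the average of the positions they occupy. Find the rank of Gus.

Sorted (descending): 154, 151, 147, 140, 138, 137, 131, 124, 122, 107, 107
The 2 values of 107 occupy positions 10–11 → average rank (10+11)/2 = 10.5.
Gus has value 107 mmHg → rank 10.5.

10.5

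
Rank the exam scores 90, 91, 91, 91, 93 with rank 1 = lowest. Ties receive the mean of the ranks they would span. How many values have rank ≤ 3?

Sorted (ascending): 90, 91, 91, 91, 93
The 3 values of 91 occupy positions 2–4 → average rank 3.
Ranks ≤ 3: {1, 3, 3, 3} → 4 values.

4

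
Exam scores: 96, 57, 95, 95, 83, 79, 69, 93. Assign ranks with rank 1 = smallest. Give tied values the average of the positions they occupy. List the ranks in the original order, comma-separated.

Sorted (ascending): 57, 69, 79, 83, 93, 95, 95, 96
The 2 values of 95 occupy positions 6–7 → average rank (6+7)/2 = 6.5.

8, 1, 6.5, 6.5, 4, 3, 2, 5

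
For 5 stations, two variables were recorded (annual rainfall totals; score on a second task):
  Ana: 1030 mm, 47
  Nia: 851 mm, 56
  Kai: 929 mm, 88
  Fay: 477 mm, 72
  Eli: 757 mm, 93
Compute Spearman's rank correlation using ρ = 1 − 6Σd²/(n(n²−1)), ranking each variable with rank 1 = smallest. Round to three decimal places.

-0.500

Ranks of variable 1: 5, 3, 4, 1, 2
Ranks of variable 2: 1, 2, 4, 3, 5
d = r₁ − r₂: 4, 1, 0, -2, -3
d²: 16, 1, 0, 4, 9; Σd² = 30
ρ = 1 − 6·30/(5·24) = 1 − 180/120 = -0.500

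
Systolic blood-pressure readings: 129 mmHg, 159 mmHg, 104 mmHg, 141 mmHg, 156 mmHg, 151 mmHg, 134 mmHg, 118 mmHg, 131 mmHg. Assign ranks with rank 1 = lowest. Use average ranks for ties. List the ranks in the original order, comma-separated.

3, 9, 1, 6, 8, 7, 5, 2, 4

Sorted (ascending): 104, 118, 129, 131, 134, 141, 151, 156, 159
No ties — each value takes its position as its rank.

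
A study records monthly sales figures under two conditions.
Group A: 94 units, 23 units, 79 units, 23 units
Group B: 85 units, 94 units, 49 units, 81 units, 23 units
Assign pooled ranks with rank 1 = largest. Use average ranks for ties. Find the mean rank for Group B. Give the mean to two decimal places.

Sorted (descending): 94, 94, 85, 81, 79, 49, 23, 23, 23
The 2 values of 94 occupy positions 1–2 → average rank (1+2)/2 = 1.5.
The 3 values of 23 occupy positions 7–9 → average rank 8.
Group B values → pooled ranks: 85→3, 94→1.5, 49→6, 81→4, 23→8
Mean rank = (3 + 1.5 + 6 + 4 + 8) / 5 = 4.50

4.50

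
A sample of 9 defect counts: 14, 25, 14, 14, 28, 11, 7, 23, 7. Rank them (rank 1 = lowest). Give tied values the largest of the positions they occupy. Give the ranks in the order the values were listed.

Sorted (ascending): 7, 7, 11, 14, 14, 14, 23, 25, 28
The 2 values of 7 occupy positions 1–2 → each gets rank 2.
The 3 values of 14 occupy positions 4–6 → each gets rank 6.

6, 8, 6, 6, 9, 3, 2, 7, 2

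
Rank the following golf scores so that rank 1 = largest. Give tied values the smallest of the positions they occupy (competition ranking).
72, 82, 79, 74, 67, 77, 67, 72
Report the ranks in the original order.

5, 1, 2, 4, 7, 3, 7, 5

Sorted (descending): 82, 79, 77, 74, 72, 72, 67, 67
The 2 values of 72 occupy positions 5–6 → each gets rank 5.
The 2 values of 67 occupy positions 7–8 → each gets rank 7.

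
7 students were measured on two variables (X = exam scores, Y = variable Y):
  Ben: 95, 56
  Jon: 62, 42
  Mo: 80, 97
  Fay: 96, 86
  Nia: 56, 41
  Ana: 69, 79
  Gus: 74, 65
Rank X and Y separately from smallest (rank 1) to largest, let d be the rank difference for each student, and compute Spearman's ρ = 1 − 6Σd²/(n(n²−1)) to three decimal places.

0.679

Ranks of variable 1: 6, 2, 5, 7, 1, 3, 4
Ranks of variable 2: 3, 2, 7, 6, 1, 5, 4
d = r₁ − r₂: 3, 0, -2, 1, 0, -2, 0
d²: 9, 0, 4, 1, 0, 4, 0; Σd² = 18
ρ = 1 − 6·18/(7·48) = 1 − 108/336 = 0.679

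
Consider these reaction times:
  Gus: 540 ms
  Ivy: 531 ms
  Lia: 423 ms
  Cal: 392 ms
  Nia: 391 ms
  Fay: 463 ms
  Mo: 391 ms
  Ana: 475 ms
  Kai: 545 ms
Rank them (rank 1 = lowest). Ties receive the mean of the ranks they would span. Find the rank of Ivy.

Sorted (ascending): 391, 391, 392, 423, 463, 475, 531, 540, 545
The 2 values of 391 occupy positions 1–2 → average rank (1+2)/2 = 1.5.
Ivy has value 531 ms → rank 7.

7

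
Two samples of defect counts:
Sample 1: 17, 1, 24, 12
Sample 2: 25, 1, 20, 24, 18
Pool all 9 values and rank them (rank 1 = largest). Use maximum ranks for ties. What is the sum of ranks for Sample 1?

Sorted (descending): 25, 24, 24, 20, 18, 17, 12, 1, 1
The 2 values of 24 occupy positions 2–3 → each gets rank 3.
The 2 values of 1 occupy positions 8–9 → each gets rank 9.
Sample 1 values → pooled ranks: 17→6, 1→9, 24→3, 12→7
Rank sum = 6 + 9 + 3 + 7 = 25

25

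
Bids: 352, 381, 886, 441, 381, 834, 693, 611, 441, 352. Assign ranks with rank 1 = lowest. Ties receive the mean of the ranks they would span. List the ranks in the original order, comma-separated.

1.5, 3.5, 10, 5.5, 3.5, 9, 8, 7, 5.5, 1.5

Sorted (ascending): 352, 352, 381, 381, 441, 441, 611, 693, 834, 886
The 2 values of 352 occupy positions 1–2 → average rank (1+2)/2 = 1.5.
The 2 values of 381 occupy positions 3–4 → average rank (3+4)/2 = 3.5.
The 2 values of 441 occupy positions 5–6 → average rank (5+6)/2 = 5.5.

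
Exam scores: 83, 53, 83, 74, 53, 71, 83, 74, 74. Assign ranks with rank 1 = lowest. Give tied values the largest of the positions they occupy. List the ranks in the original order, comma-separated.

9, 2, 9, 6, 2, 3, 9, 6, 6

Sorted (ascending): 53, 53, 71, 74, 74, 74, 83, 83, 83
The 2 values of 53 occupy positions 1–2 → each gets rank 2.
The 3 values of 74 occupy positions 4–6 → each gets rank 6.
The 3 values of 83 occupy positions 7–9 → each gets rank 9.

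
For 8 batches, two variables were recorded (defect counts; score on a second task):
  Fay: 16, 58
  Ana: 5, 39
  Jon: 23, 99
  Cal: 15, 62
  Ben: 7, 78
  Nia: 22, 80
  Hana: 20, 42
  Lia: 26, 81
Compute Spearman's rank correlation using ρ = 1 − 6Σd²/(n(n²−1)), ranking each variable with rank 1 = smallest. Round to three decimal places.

0.738

Ranks of variable 1: 4, 1, 7, 3, 2, 6, 5, 8
Ranks of variable 2: 3, 1, 8, 4, 5, 6, 2, 7
d = r₁ − r₂: 1, 0, -1, -1, -3, 0, 3, 1
d²: 1, 0, 1, 1, 9, 0, 9, 1; Σd² = 22
ρ = 1 − 6·22/(8·63) = 1 − 132/504 = 0.738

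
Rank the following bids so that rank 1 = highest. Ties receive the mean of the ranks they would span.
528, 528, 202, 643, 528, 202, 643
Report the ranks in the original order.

Sorted (descending): 643, 643, 528, 528, 528, 202, 202
The 2 values of 643 occupy positions 1–2 → average rank (1+2)/2 = 1.5.
The 3 values of 528 occupy positions 3–5 → average rank 4.
The 2 values of 202 occupy positions 6–7 → average rank (6+7)/2 = 6.5.

4, 4, 6.5, 1.5, 4, 6.5, 1.5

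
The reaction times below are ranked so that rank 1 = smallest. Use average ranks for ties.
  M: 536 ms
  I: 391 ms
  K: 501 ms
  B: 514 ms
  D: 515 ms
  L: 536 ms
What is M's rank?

5.5

Sorted (ascending): 391, 501, 514, 515, 536, 536
The 2 values of 536 occupy positions 5–6 → average rank (5+6)/2 = 5.5.
M has value 536 ms → rank 5.5.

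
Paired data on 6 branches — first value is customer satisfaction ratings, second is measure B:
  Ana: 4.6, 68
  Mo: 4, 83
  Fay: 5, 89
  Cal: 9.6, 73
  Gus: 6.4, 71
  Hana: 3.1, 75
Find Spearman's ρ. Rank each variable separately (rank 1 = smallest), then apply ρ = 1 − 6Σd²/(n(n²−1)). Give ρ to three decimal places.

-0.257

Ranks of variable 1: 3, 2, 4, 6, 5, 1
Ranks of variable 2: 1, 5, 6, 3, 2, 4
d = r₁ − r₂: 2, -3, -2, 3, 3, -3
d²: 4, 9, 4, 9, 9, 9; Σd² = 44
ρ = 1 − 6·44/(6·35) = 1 − 264/210 = -0.257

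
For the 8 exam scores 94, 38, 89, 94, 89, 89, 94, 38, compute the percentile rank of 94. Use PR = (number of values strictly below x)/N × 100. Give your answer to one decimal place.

N = 8.
Strictly below 94: 5. Equal to 94: 3.
PR = 5/8 × 100 = 62.5

62.5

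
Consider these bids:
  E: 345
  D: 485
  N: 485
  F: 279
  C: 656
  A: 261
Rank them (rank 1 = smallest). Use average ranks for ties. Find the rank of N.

4.5

Sorted (ascending): 261, 279, 345, 485, 485, 656
The 2 values of 485 occupy positions 4–5 → average rank (4+5)/2 = 4.5.
N has value 485 → rank 4.5.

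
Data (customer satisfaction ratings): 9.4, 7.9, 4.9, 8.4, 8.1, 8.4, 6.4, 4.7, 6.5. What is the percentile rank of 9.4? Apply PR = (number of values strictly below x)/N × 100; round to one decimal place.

N = 9.
Strictly below 9.4: 8. Equal to 9.4: 1.
PR = 8/9 × 100 = 88.9

88.9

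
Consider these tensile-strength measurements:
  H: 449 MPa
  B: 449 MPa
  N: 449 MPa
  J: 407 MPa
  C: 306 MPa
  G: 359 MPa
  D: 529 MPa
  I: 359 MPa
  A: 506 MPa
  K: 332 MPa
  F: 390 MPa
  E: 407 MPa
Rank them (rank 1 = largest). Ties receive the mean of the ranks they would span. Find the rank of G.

Sorted (descending): 529, 506, 449, 449, 449, 407, 407, 390, 359, 359, 332, 306
The 3 values of 449 occupy positions 3–5 → average rank 4.
The 2 values of 407 occupy positions 6–7 → average rank (6+7)/2 = 6.5.
The 2 values of 359 occupy positions 9–10 → average rank (9+10)/2 = 9.5.
G has value 359 MPa → rank 9.5.

9.5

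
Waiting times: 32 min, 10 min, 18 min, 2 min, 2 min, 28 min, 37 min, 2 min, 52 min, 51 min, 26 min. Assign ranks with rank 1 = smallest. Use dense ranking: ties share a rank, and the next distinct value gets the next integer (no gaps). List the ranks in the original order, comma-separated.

Sorted (ascending): 2, 2, 2, 10, 18, 26, 28, 32, 37, 51, 52
The 3 values of 2 share dense rank 1.
Remaining distinct values take the next consecutive integers.

6, 2, 3, 1, 1, 5, 7, 1, 9, 8, 4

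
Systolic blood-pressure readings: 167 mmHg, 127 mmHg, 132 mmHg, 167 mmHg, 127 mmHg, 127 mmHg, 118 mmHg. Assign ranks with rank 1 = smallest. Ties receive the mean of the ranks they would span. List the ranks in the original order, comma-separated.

6.5, 3, 5, 6.5, 3, 3, 1

Sorted (ascending): 118, 127, 127, 127, 132, 167, 167
The 3 values of 127 occupy positions 2–4 → average rank 3.
The 2 values of 167 occupy positions 6–7 → average rank (6+7)/2 = 6.5.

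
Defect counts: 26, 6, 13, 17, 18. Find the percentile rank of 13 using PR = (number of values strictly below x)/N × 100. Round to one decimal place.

N = 5.
Strictly below 13: 1. Equal to 13: 1.
PR = 1/5 × 100 = 20.0

20.0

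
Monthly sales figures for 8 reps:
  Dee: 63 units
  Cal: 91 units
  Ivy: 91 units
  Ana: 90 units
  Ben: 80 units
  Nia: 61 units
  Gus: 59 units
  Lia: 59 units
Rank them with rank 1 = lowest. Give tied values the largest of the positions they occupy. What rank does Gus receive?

2

Sorted (ascending): 59, 59, 61, 63, 80, 90, 91, 91
The 2 values of 59 occupy positions 1–2 → each gets rank 2.
The 2 values of 91 occupy positions 7–8 → each gets rank 8.
Gus has value 59 units → rank 2.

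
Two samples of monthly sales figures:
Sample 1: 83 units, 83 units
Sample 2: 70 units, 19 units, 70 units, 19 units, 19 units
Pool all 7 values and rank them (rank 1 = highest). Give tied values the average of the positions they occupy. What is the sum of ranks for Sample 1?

Sorted (descending): 83, 83, 70, 70, 19, 19, 19
The 2 values of 83 occupy positions 1–2 → average rank (1+2)/2 = 1.5.
The 2 values of 70 occupy positions 3–4 → average rank (3+4)/2 = 3.5.
The 3 values of 19 occupy positions 5–7 → average rank 6.
Sample 1 values → pooled ranks: 83→1.5, 83→1.5
Rank sum = 1.5 + 1.5 = 3

3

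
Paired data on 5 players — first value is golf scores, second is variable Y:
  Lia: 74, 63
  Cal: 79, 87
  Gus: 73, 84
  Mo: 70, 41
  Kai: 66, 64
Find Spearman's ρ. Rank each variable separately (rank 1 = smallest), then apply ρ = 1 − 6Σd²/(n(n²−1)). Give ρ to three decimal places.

0.500

Ranks of variable 1: 4, 5, 3, 2, 1
Ranks of variable 2: 2, 5, 4, 1, 3
d = r₁ − r₂: 2, 0, -1, 1, -2
d²: 4, 0, 1, 1, 4; Σd² = 10
ρ = 1 − 6·10/(5·24) = 1 − 60/120 = 0.500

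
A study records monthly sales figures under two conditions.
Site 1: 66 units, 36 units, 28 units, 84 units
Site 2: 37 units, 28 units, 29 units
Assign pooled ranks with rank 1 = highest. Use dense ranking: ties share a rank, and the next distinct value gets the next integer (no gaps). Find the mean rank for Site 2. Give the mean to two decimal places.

4.67

Sorted (descending): 84, 66, 37, 36, 29, 28, 28
The 2 values of 28 share dense rank 6.
Remaining distinct values take the next consecutive integers.
Site 2 values → pooled ranks: 37→3, 28→6, 29→5
Mean rank = (3 + 6 + 5) / 3 = 4.67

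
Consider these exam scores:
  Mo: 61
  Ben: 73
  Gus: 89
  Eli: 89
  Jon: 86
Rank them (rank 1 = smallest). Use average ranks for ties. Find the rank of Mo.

Sorted (ascending): 61, 73, 86, 89, 89
The 2 values of 89 occupy positions 4–5 → average rank (4+5)/2 = 4.5.
Mo has value 61 → rank 1.

1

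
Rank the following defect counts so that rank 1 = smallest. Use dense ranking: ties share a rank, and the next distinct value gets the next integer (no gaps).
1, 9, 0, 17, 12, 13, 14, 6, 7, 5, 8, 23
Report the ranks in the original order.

2, 7, 1, 11, 8, 9, 10, 4, 5, 3, 6, 12

Sorted (ascending): 0, 1, 5, 6, 7, 8, 9, 12, 13, 14, 17, 23
No ties — each value takes its position as its rank.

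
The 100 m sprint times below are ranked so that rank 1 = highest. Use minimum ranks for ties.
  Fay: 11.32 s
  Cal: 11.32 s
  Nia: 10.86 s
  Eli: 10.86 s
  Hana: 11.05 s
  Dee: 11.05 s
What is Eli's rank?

Sorted (descending): 11.32, 11.32, 11.05, 11.05, 10.86, 10.86
The 2 values of 11.32 occupy positions 1–2 → each gets rank 1.
The 2 values of 11.05 occupy positions 3–4 → each gets rank 3.
The 2 values of 10.86 occupy positions 5–6 → each gets rank 5.
Eli has value 10.86 s → rank 5.

5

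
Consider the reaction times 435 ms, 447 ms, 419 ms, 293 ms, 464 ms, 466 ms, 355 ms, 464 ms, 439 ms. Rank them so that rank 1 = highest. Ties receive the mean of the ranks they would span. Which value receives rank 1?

Sorted (descending): 466, 464, 464, 447, 439, 435, 419, 355, 293
The 2 values of 464 occupy positions 2–3 → average rank (2+3)/2 = 2.5.
Rank 1 → value 466.

466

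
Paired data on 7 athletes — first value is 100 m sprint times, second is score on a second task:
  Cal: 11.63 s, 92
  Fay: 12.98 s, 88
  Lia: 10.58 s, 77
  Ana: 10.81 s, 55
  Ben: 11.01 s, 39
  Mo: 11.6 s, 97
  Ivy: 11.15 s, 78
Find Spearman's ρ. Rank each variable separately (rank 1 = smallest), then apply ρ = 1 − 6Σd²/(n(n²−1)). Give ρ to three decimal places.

0.714

Ranks of variable 1: 6, 7, 1, 2, 3, 5, 4
Ranks of variable 2: 6, 5, 3, 2, 1, 7, 4
d = r₁ − r₂: 0, 2, -2, 0, 2, -2, 0
d²: 0, 4, 4, 0, 4, 4, 0; Σd² = 16
ρ = 1 − 6·16/(7·48) = 1 − 96/336 = 0.714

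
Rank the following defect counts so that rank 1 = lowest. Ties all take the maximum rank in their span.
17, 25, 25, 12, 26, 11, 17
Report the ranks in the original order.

Sorted (ascending): 11, 12, 17, 17, 25, 25, 26
The 2 values of 17 occupy positions 3–4 → each gets rank 4.
The 2 values of 25 occupy positions 5–6 → each gets rank 6.

4, 6, 6, 2, 7, 1, 4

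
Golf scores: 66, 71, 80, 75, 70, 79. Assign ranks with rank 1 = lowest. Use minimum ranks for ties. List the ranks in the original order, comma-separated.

1, 3, 6, 4, 2, 5

Sorted (ascending): 66, 70, 71, 75, 79, 80
No ties — each value takes its position as its rank.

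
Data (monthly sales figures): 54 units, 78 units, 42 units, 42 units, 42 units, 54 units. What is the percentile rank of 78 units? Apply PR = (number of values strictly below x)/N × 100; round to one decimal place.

N = 6.
Strictly below 78: 5. Equal to 78: 1.
PR = 5/6 × 100 = 83.3

83.3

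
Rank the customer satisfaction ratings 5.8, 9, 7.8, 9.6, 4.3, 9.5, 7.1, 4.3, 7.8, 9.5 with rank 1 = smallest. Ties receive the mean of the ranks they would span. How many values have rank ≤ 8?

Sorted (ascending): 4.3, 4.3, 5.8, 7.1, 7.8, 7.8, 9, 9.5, 9.5, 9.6
The 2 values of 4.3 occupy positions 1–2 → average rank (1+2)/2 = 1.5.
The 2 values of 7.8 occupy positions 5–6 → average rank (5+6)/2 = 5.5.
The 2 values of 9.5 occupy positions 8–9 → average rank (8+9)/2 = 8.5.
Ranks ≤ 8: {1.5, 1.5, 3, 4, 5.5, 5.5, 7} → 7 values.

7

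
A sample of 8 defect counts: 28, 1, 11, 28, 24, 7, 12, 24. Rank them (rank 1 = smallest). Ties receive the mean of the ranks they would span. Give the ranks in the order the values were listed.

7.5, 1, 3, 7.5, 5.5, 2, 4, 5.5

Sorted (ascending): 1, 7, 11, 12, 24, 24, 28, 28
The 2 values of 24 occupy positions 5–6 → average rank (5+6)/2 = 5.5.
The 2 values of 28 occupy positions 7–8 → average rank (7+8)/2 = 7.5.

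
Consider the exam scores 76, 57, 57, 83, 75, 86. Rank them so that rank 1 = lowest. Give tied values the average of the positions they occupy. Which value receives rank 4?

Sorted (ascending): 57, 57, 75, 76, 83, 86
The 2 values of 57 occupy positions 1–2 → average rank (1+2)/2 = 1.5.
Rank 4 → value 76.

76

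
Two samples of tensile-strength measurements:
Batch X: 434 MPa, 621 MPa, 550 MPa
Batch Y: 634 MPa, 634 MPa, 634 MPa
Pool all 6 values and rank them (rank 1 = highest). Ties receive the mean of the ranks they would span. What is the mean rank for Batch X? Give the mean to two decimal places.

Sorted (descending): 634, 634, 634, 621, 550, 434
The 3 values of 634 occupy positions 1–3 → average rank 2.
Batch X values → pooled ranks: 434→6, 621→4, 550→5
Mean rank = (6 + 4 + 5) / 3 = 5.00

5.00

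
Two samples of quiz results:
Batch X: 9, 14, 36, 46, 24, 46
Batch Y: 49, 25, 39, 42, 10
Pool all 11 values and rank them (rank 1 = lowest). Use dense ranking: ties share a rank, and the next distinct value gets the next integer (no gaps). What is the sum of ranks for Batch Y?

32

Sorted (ascending): 9, 10, 14, 24, 25, 36, 39, 42, 46, 46, 49
The 2 values of 46 share dense rank 9.
Remaining distinct values take the next consecutive integers.
Batch Y values → pooled ranks: 49→10, 25→5, 39→7, 42→8, 10→2
Rank sum = 10 + 5 + 7 + 8 + 2 = 32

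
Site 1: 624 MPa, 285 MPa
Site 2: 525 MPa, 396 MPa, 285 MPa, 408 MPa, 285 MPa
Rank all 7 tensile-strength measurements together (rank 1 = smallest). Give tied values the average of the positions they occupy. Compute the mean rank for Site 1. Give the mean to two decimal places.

Sorted (ascending): 285, 285, 285, 396, 408, 525, 624
The 3 values of 285 occupy positions 1–3 → average rank 2.
Site 1 values → pooled ranks: 624→7, 285→2
Mean rank = (7 + 2) / 2 = 4.50

4.50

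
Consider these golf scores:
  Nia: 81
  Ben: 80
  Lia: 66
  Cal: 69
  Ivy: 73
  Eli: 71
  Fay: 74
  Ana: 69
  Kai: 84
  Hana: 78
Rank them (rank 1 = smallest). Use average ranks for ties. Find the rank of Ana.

2.5

Sorted (ascending): 66, 69, 69, 71, 73, 74, 78, 80, 81, 84
The 2 values of 69 occupy positions 2–3 → average rank (2+3)/2 = 2.5.
Ana has value 69 → rank 2.5.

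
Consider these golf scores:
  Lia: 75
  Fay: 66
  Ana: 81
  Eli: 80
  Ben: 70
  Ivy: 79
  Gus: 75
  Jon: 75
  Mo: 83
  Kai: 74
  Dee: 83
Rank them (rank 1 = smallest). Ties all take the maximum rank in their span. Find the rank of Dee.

11

Sorted (ascending): 66, 70, 74, 75, 75, 75, 79, 80, 81, 83, 83
The 3 values of 75 occupy positions 4–6 → each gets rank 6.
The 2 values of 83 occupy positions 10–11 → each gets rank 11.
Dee has value 83 → rank 11.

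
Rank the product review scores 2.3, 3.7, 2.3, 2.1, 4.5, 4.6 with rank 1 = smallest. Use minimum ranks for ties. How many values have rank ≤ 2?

3

Sorted (ascending): 2.1, 2.3, 2.3, 3.7, 4.5, 4.6
The 2 values of 2.3 occupy positions 2–3 → each gets rank 2.
Ranks ≤ 2: {1, 2, 2} → 3 values.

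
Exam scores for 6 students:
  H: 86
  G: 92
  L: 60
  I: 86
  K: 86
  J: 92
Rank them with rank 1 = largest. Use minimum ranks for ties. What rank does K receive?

3

Sorted (descending): 92, 92, 86, 86, 86, 60
The 2 values of 92 occupy positions 1–2 → each gets rank 1.
The 3 values of 86 occupy positions 3–5 → each gets rank 3.
K has value 86 → rank 3.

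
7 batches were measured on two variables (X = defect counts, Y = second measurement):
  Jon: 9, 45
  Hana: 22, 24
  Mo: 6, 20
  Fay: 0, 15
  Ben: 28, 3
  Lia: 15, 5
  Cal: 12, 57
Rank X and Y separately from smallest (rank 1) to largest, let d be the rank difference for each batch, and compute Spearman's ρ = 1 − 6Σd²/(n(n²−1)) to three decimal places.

-0.286

Ranks of variable 1: 3, 6, 2, 1, 7, 5, 4
Ranks of variable 2: 6, 5, 4, 3, 1, 2, 7
d = r₁ − r₂: -3, 1, -2, -2, 6, 3, -3
d²: 9, 1, 4, 4, 36, 9, 9; Σd² = 72
ρ = 1 − 6·72/(7·48) = 1 − 432/336 = -0.286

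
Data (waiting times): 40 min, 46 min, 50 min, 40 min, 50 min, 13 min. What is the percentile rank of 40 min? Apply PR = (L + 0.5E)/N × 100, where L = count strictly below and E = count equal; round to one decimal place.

33.3

N = 6.
Strictly below 40: 1. Equal to 40: 2.
PR = (1 + 0.5·2)/6 × 100 = 33.3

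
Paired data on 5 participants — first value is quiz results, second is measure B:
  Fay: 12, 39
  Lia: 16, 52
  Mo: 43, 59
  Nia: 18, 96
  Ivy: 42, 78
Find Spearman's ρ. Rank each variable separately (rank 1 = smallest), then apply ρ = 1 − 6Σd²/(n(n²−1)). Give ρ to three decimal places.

0.600

Ranks of variable 1: 1, 2, 5, 3, 4
Ranks of variable 2: 1, 2, 3, 5, 4
d = r₁ − r₂: 0, 0, 2, -2, 0
d²: 0, 0, 4, 4, 0; Σd² = 8
ρ = 1 − 6·8/(5·24) = 1 − 48/120 = 0.600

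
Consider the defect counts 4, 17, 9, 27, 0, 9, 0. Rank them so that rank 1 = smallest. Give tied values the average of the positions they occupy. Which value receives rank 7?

27

Sorted (ascending): 0, 0, 4, 9, 9, 17, 27
The 2 values of 0 occupy positions 1–2 → average rank (1+2)/2 = 1.5.
The 2 values of 9 occupy positions 4–5 → average rank (4+5)/2 = 4.5.
Rank 7 → value 27.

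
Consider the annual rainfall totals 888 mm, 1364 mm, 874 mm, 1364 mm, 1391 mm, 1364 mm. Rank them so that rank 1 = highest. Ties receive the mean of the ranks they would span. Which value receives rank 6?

Sorted (descending): 1391, 1364, 1364, 1364, 888, 874
The 3 values of 1364 occupy positions 2–4 → average rank 3.
Rank 6 → value 874.

874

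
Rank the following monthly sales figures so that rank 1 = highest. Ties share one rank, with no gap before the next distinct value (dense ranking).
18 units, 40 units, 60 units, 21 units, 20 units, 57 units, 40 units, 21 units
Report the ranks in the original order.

Sorted (descending): 60, 57, 40, 40, 21, 21, 20, 18
The 2 values of 40 share dense rank 3.
The 2 values of 21 share dense rank 4.
Remaining distinct values take the next consecutive integers.

6, 3, 1, 4, 5, 2, 3, 4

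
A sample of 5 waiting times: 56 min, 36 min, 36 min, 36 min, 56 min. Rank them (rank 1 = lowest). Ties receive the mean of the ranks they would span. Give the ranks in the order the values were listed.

Sorted (ascending): 36, 36, 36, 56, 56
The 3 values of 36 occupy positions 1–3 → average rank 2.
The 2 values of 56 occupy positions 4–5 → average rank (4+5)/2 = 4.5.

4.5, 2, 2, 2, 4.5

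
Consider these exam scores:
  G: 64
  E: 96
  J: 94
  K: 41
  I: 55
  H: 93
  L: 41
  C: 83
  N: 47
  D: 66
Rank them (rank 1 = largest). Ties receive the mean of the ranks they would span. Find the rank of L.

9.5

Sorted (descending): 96, 94, 93, 83, 66, 64, 55, 47, 41, 41
The 2 values of 41 occupy positions 9–10 → average rank (9+10)/2 = 9.5.
L has value 41 → rank 9.5.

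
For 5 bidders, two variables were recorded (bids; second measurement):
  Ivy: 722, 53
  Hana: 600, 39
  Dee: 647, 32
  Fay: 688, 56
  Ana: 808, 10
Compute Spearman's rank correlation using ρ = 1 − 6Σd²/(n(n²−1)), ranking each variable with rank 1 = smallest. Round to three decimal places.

-0.200

Ranks of variable 1: 4, 1, 2, 3, 5
Ranks of variable 2: 4, 3, 2, 5, 1
d = r₁ − r₂: 0, -2, 0, -2, 4
d²: 0, 4, 0, 4, 16; Σd² = 24
ρ = 1 − 6·24/(5·24) = 1 − 144/120 = -0.200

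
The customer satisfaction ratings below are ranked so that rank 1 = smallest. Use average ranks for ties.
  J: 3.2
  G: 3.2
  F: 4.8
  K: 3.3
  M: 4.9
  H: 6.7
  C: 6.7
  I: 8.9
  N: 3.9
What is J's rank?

1.5

Sorted (ascending): 3.2, 3.2, 3.3, 3.9, 4.8, 4.9, 6.7, 6.7, 8.9
The 2 values of 3.2 occupy positions 1–2 → average rank (1+2)/2 = 1.5.
The 2 values of 6.7 occupy positions 7–8 → average rank (7+8)/2 = 7.5.
J has value 3.2 → rank 1.5.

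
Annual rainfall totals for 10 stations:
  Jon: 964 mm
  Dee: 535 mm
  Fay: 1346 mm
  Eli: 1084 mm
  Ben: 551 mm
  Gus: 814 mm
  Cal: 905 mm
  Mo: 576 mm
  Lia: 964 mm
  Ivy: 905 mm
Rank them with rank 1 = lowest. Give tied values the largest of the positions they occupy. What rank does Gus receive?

Sorted (ascending): 535, 551, 576, 814, 905, 905, 964, 964, 1084, 1346
The 2 values of 905 occupy positions 5–6 → each gets rank 6.
The 2 values of 964 occupy positions 7–8 → each gets rank 8.
Gus has value 814 mm → rank 4.

4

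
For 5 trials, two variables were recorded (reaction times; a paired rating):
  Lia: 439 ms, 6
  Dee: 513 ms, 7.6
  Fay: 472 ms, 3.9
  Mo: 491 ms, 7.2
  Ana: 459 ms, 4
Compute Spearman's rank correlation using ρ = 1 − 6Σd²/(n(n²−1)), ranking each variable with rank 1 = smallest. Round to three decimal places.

0.600

Ranks of variable 1: 1, 5, 3, 4, 2
Ranks of variable 2: 3, 5, 1, 4, 2
d = r₁ − r₂: -2, 0, 2, 0, 0
d²: 4, 0, 4, 0, 0; Σd² = 8
ρ = 1 − 6·8/(5·24) = 1 − 48/120 = 0.600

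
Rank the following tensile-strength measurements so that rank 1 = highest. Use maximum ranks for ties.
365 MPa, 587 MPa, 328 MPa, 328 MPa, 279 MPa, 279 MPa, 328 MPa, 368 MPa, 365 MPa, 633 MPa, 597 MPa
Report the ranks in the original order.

6, 3, 9, 9, 11, 11, 9, 4, 6, 1, 2

Sorted (descending): 633, 597, 587, 368, 365, 365, 328, 328, 328, 279, 279
The 2 values of 365 occupy positions 5–6 → each gets rank 6.
The 3 values of 328 occupy positions 7–9 → each gets rank 9.
The 2 values of 279 occupy positions 10–11 → each gets rank 11.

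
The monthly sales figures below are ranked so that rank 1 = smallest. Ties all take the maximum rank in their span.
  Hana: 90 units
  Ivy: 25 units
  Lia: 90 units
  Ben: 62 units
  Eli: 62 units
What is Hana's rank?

Sorted (ascending): 25, 62, 62, 90, 90
The 2 values of 62 occupy positions 2–3 → each gets rank 3.
The 2 values of 90 occupy positions 4–5 → each gets rank 5.
Hana has value 90 units → rank 5.

5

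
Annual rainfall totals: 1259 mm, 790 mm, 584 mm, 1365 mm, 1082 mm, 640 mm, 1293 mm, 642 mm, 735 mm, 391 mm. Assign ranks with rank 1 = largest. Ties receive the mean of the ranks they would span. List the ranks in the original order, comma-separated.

3, 5, 9, 1, 4, 8, 2, 7, 6, 10

Sorted (descending): 1365, 1293, 1259, 1082, 790, 735, 642, 640, 584, 391
No ties — each value takes its position as its rank.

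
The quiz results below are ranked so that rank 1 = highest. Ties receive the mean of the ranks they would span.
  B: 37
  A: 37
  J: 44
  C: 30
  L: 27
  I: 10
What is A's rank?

Sorted (descending): 44, 37, 37, 30, 27, 10
The 2 values of 37 occupy positions 2–3 → average rank (2+3)/2 = 2.5.
A has value 37 → rank 2.5.

2.5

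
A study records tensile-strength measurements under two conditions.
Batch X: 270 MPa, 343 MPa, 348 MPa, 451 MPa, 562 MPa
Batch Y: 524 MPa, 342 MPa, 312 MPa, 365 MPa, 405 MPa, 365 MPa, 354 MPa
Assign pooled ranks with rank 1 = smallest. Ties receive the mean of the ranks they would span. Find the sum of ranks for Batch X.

Sorted (ascending): 270, 312, 342, 343, 348, 354, 365, 365, 405, 451, 524, 562
The 2 values of 365 occupy positions 7–8 → average rank (7+8)/2 = 7.5.
Batch X values → pooled ranks: 270→1, 343→4, 348→5, 451→10, 562→12
Rank sum = 1 + 4 + 5 + 10 + 12 = 32

32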